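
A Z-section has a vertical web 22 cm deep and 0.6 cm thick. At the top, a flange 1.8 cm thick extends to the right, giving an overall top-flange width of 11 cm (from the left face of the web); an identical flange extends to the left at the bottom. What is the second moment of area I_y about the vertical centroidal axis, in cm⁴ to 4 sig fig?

Treat the section as a set of non-overlapping primitives; coordinates are from the bounding-box lower-left.
Web: 0.6 × 22, A = 13.2 cm², x = 10.7 cm, Ī = 0.396 cm⁴.
Top flange (beyond web): 10.4 × 1.8, A = 18.72 cm², x = 16.2 cm, Ī = 168.73 cm⁴.
Bottom flange (beyond web): 10.4 × 1.8, A = 18.72 cm², x = 5.2 cm, Ī = 168.73 cm⁴.
Centroid: x̄ = ΣA·x / ΣA = 10.7 cm.
Transfer each piece to the vertical centroidal axis using Ī + A·d² with d = x − 10.7:
  web: d = 0 cm → contributes +0.396 cm⁴
  top flange (beyond web): d = 5.5 cm → contributes +735.01 cm⁴
  bottom flange (beyond web): d = -5.5 cm → contributes +735.01 cm⁴
Total I = 1470.42 cm⁴.

I_y ≈ 1470 cm⁴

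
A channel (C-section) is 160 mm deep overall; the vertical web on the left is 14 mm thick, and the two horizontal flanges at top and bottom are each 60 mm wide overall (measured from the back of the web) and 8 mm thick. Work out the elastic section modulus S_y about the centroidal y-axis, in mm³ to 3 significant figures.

Break the section into simple shapes (no overlaps), measuring from the bottom-left corner of the bounding box.
Web: 14 × 160, A = 2 240 mm², x = 7 mm, Ī = 36 587 mm⁴.
Top flange (beyond web): 46 × 8, A = 368 mm², x = 37 mm, Ī = 64 891 mm⁴.
Bottom flange (beyond web): 46 × 8, A = 368 mm², x = 37 mm, Ī = 64 891 mm⁴.
Centroid: x̄ = ΣA·x / ΣA = 14.419 mm.
Transfer each piece to the centroidal y-axis using Ī + A·d² with d = x − 14.419:
  web: d = -7.4194 mm → contributes +159 892 mm⁴
  top flange (beyond web): d = 22.581 mm → contributes +252 529 mm⁴
  bottom flange (beyond web): d = 22.581 mm → contributes +252 529 mm⁴
Total I = 664 949 mm⁴.
Extreme fibre distance c = 45.581 mm; S = I/c = 14 588 mm³.

S_y ≈ 1.46 × 10⁴ mm³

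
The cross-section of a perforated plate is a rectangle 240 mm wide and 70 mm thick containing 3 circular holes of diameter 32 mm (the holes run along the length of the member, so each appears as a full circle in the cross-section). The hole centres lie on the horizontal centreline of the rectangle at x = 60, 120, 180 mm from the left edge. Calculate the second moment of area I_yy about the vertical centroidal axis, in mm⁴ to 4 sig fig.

Treat the section as a set of non-overlapping primitives; coordinates are from the bounding-box lower-left.
Plate: 240 × 70, A = 16 800 mm², x = 120 mm, Ī = 80 640 000 mm⁴.
Hole 1 (subtracted): ⌀32, A = 804.248 mm², x = 60 mm, Ī = 51471.9 mm⁴.
Hole 2 (subtracted): ⌀32, A = 804.248 mm², x = 120 mm, Ī = 51471.9 mm⁴.
Hole 3 (subtracted): ⌀32, A = 804.248 mm², x = 180 mm, Ī = 51471.9 mm⁴.
By symmetry the centroid is at mid-width, x̄ = 120 mm.
Transfer each piece to the vertical centroidal axis using Ī + A·d² with d = x − 120:
  plate: d = 0 mm → contributes +80 640 000 mm⁴
  hole 1: d = -60 mm → contributes −2 946 764 mm⁴
  hole 2: d = 0 mm → contributes −51471.9 mm⁴
  hole 3: d = 60 mm → contributes −2 946 764 mm⁴
Total I = 74 695 001 mm⁴.

I_yy ≈ 7.470 × 10⁷ mm⁴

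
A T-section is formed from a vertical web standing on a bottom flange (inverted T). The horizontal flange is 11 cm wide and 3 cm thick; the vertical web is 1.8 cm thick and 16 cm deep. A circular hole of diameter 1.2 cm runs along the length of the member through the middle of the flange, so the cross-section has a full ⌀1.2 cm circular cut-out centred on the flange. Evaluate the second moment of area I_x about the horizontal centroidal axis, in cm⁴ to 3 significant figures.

I_x ≈ 2000 cm⁴

Decompose the section into non-overlapping parts with the origin at the bottom-left of its bounding rectangle.
Flange: 11 × 3, A = 33 cm², y = 1.5 cm, Ī = 24.75 cm⁴.
Web: 1.8 × 16, A = 28.8 cm², y = 11 cm, Ī = 614.4 cm⁴.
Hole (subtracted): ⌀1.2, A = 1.131 cm², y = 1.5 cm, Ī = 0.10179 cm⁴.
Centroid: ȳ = ΣA·y / ΣA = 6.0097 cm.
Transfer each piece to the horizontal centroidal axis using Ī + A·d² with d = y − 6.0097:
  flange: d = -4.5097 cm → contributes +695.89 cm⁴
  web: d = 4.9903 cm → contributes +1331.6 cm⁴
  hole: d = -4.5097 cm → contributes −23.103 cm⁴
Total I = 2004.4 cm⁴.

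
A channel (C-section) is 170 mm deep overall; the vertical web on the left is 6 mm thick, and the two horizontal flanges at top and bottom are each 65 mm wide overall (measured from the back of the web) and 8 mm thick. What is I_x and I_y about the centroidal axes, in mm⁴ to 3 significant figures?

I_x ≈ 8.66 × 10⁶ mm⁴, I_y ≈ 7.95 × 10⁵ mm⁴

Treat the section as a set of non-overlapping primitives; coordinates are from the bounding-box lower-left.
Web: 6 × 170, A = 1 020 mm², y = 85 mm, Ī = 2 456 500 mm⁴.
Top flange (beyond web): 59 × 8, A = 472 mm², y = 166 mm, Ī = 2517.3 mm⁴.
Bottom flange (beyond web): 59 × 8, A = 472 mm², y = 4 mm, Ī = 2517.3 mm⁴.
By symmetry the centroid is at mid-height, ȳ = 85 mm.
Transfer each piece to the centroidal x-axis using Ī + A·d² with d = y − 85:
  web: d = 0 mm → contributes +2 456 500 mm⁴
  top flange (beyond web): d = 81 mm → contributes +3 099 309 mm⁴
  bottom flange (beyond web): d = -81 mm → contributes +3 099 309 mm⁴
Total I = 8 655 119 mm⁴.
For the y-axis: x̄ = 18.621 mm.
Repeating about the centroidal y-axis gives I_y = 794 741 mm⁴.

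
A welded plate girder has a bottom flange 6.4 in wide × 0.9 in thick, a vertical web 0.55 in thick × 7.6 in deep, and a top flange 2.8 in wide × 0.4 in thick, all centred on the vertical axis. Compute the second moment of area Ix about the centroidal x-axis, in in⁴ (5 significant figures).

Treat the section as a set of non-overlapping primitives; coordinates are from the bounding-box lower-left.
Bottom plate: 6.4 × 0.9, A = 5.76 in², y = 0.45 in, Ī = 0.3888 in⁴.
Web plate: 0.55 × 7.6, A = 4.18 in², y = 4.7 in, Ī = 20.11973 in⁴.
Top plate: 2.8 × 0.4, A = 1.12 in², y = 8.7 in, Ī = 0.01493333 in⁴.
Centroid: ȳ = ΣA·y / ΣA = 2.891682 in.
Transfer each piece to the centroidal x-axis using Ī + A·d² with d = y − 2.891682:
  bottom plate: d = -2.441682 in → contributes +34.72882 in⁴
  web plate: d = 1.808318 in → contributes +33.7884 in⁴
  top plate: d = 5.808318 in → contributes +37.79988 in⁴
Total I = 106.3171 in⁴.

Ix ≈ 106.32 in⁴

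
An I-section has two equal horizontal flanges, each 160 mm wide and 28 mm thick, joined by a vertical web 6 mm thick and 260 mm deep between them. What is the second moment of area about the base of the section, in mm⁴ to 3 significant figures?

I_base ≈ 4.58 × 10⁸ mm⁴

Split into non-overlapping primitives; take the origin at the lower-left of the bounding box.
Bottom flange: 160 × 28, A = 4 480 mm², y = 14 mm, Ī = 292 693 mm⁴.
Web: 6 × 260, A = 1 560 mm², y = 158 mm, Ī = 8 788 000 mm⁴.
Top flange: 160 × 28, A = 4 480 mm², y = 302 mm, Ī = 292 693 mm⁴.
Transfer each piece to the bottom edge using Ī + A·d² with d = y − 0:
  bottom flange: d = 14 mm → contributes +1 170 773 mm⁴
  web: d = 158 mm → contributes +47 731 840 mm⁴
  top flange: d = 302 mm → contributes +408 886 613 mm⁴
Total I = 457 789 227 mm⁴.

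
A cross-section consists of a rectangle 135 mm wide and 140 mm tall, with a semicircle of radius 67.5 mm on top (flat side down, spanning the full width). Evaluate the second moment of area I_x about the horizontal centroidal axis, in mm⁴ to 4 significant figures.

Decompose the section into non-overlapping parts with the origin at the bottom-left of its bounding rectangle.
Rectangular body: 135 × 140, A = 18 900 mm², y = 70 mm, Ī = 30 870 000 mm⁴.
Semicircular cap: semicircle r = 67.5, A = 7156.94 mm², y = 168.648 mm, Ī = 2 278 490 mm⁴.
Centroid: ȳ = ΣA·y / ΣA = 97.0952 mm.
Transfer each piece to the horizontal centroidal axis using Ī + A·d² with d = y − 97.0952:
  rectangular body: d = -27.0952 mm → contributes +44 745 396 mm⁴
  semicircular cap: d = 71.5527 mm → contributes +38 920 541 mm⁴
Total I = 83 665 938 mm⁴.

I_x ≈ 8.367 × 10⁷ mm⁴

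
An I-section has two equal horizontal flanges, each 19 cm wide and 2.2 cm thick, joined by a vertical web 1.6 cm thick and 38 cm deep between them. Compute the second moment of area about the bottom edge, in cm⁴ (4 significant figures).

I_base ≈ 1.060 × 10⁵ cm⁴

Split into non-overlapping primitives; take the origin at the lower-left of the bounding box.
Bottom flange: 19 × 2.2, A = 41.8 cm², y = 1.1 cm, Ī = 16.8593 cm⁴.
Web: 1.6 × 38, A = 60.8 cm², y = 21.2 cm, Ī = 7316.27 cm⁴.
Top flange: 19 × 2.2, A = 41.8 cm², y = 41.3 cm, Ī = 16.8593 cm⁴.
Transfer each piece to the base of the section using Ī + A·d² with d = y − 0:
  bottom flange: d = 1.1 cm → contributes +67.4373 cm⁴
  web: d = 21.2 cm → contributes +34642.2 cm⁴
  top flange: d = 41.3 cm → contributes +71314.7 cm⁴
Total I = 106 024 cm⁴.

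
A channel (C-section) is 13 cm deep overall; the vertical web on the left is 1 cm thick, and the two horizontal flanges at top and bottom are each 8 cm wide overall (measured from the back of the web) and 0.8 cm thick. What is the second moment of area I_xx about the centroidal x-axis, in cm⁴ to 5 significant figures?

Decompose the section into non-overlapping parts with the origin at the bottom-left of its bounding rectangle.
Web: 1 × 13, A = 13 cm², y = 6.5 cm, Ī = 183.0833 cm⁴.
Top flange (beyond web): 7 × 0.8, A = 5.6 cm², y = 12.6 cm, Ī = 0.2986667 cm⁴.
Bottom flange (beyond web): 7 × 0.8, A = 5.6 cm², y = 0.4 cm, Ī = 0.2986667 cm⁴.
By symmetry the centroid is at mid-height, ȳ = 6.5 cm.
Transfer each piece to the centroidal x-axis using Ī + A·d² with d = y − 6.5:
  web: d = 0 cm → contributes +183.0833 cm⁴
  top flange (beyond web): d = 6.1 cm → contributes +208.6747 cm⁴
  bottom flange (beyond web): d = -6.1 cm → contributes +208.6747 cm⁴
Total I = 600.4327 cm⁴.

I_xx ≈ 600.43 cm⁴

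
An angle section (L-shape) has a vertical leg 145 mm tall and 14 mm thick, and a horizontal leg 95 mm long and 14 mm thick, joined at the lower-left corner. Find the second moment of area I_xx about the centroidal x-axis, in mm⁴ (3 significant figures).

I_xx ≈ 6.70 × 10⁶ mm⁴

Decompose the section into non-overlapping parts with the origin at the bottom-left of its bounding rectangle.
Vertical leg: 14 × 145, A = 2 030 mm², y = 72.5 mm, Ī = 3 556 729 mm⁴.
Horizontal leg (remainder): 81 × 14, A = 1 134 mm², y = 7 mm, Ī = 18 522 mm⁴.
Centroid: ȳ = ΣA·y / ΣA = 49.024 mm.
Transfer each piece to the centroidal x-axis using Ī + A·d² with d = y − 49.024:
  vertical leg: d = 23.476 mm → contributes +4 675 476 mm⁴
  horizontal leg (remainder): d = -42.024 mm → contributes +2 021 217 mm⁴
Total I = 6 696 693 mm⁴.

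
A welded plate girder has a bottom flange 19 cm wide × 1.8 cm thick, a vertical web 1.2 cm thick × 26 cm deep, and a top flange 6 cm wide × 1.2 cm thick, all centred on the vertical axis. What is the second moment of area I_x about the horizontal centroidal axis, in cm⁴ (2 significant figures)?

Treat the section as a set of non-overlapping primitives; coordinates are from the bounding-box lower-left.
Bottom plate: 19 × 1.8, A = 34.2 cm², y = 0.9 cm, Ī = 9.234 cm⁴.
Web plate: 1.2 × 26, A = 31.2 cm², y = 14.8 cm, Ī = 1 758 cm⁴.
Top plate: 6 × 1.2, A = 7.2 cm², y = 28.4 cm, Ī = 0.864 cm⁴.
Centroid: ȳ = ΣA·y / ΣA = 9.601 cm.
Transfer each piece to the horizontal centroidal axis using Ī + A·d² with d = y − 9.601:
  bottom plate: d = -8.701 cm → contributes +2 598 cm⁴
  web plate: d = 5.199 cm → contributes +2 601 cm⁴
  top plate: d = 18.8 cm → contributes +2 545 cm⁴
Total I = 7 745 cm⁴.

I_x ≈ 7700 cm⁴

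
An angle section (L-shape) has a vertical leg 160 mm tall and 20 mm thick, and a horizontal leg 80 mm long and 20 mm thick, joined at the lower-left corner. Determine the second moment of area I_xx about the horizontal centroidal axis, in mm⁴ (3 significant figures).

Break the section into simple shapes (no overlaps), measuring from the bottom-left corner of the bounding box.
Vertical leg: 20 × 160, A = 3 200 mm², y = 80 mm, Ī = 6 826 667 mm⁴.
Horizontal leg (remainder): 60 × 20, A = 1 200 mm², y = 10 mm, Ī = 40 000 mm⁴.
Centroid: ȳ = ΣA·y / ΣA = 60.909 mm.
Transfer each piece to the horizontal centroidal axis using Ī + A·d² with d = y − 60.909:
  vertical leg: d = 19.091 mm → contributes +7 992 948 mm⁴
  horizontal leg (remainder): d = -50.909 mm → contributes +3 150 083 mm⁴
Total I = 11 143 030 mm⁴.

I_xx ≈ 1.11 × 10⁷ mm⁴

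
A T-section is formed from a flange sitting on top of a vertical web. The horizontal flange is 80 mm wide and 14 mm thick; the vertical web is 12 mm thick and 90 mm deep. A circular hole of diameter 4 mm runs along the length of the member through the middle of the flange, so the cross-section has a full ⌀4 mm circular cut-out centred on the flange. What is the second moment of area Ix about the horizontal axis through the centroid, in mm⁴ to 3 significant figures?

Ix ≈ 2.23 × 10⁶ mm⁴

Decompose the section into non-overlapping parts with the origin at the bottom-left of its bounding rectangle.
Flange: 80 × 14, A = 1 120 mm², y = 97 mm, Ī = 18 293 mm⁴.
Web: 12 × 90, A = 1 080 mm², y = 45 mm, Ī = 729 000 mm⁴.
Hole (subtracted): ⌀4, A = 12.566 mm², y = 97 mm, Ī = 12.566 mm⁴.
Centroid: ȳ = ΣA·y / ΣA = 71.326 mm.
Transfer each piece to the horizontal axis through the centroid using Ī + A·d² with d = y − 71.326:
  flange: d = 25.674 mm → contributes +756 542 mm⁴
  web: d = -26.326 mm → contributes +1 477 507 mm⁴
  hole: d = 25.674 mm → contributes −8295.7 mm⁴
Total I = 2 225 753 mm⁴.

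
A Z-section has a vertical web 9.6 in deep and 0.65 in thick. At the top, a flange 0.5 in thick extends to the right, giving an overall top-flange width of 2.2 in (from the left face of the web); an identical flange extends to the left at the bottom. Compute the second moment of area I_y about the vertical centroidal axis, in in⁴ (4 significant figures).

I_y ≈ 2.406 in⁴

Break the section into simple shapes (no overlaps), measuring from the bottom-left corner of the bounding box.
Web: 0.65 × 9.6, A = 6.24 in², x = 1.875 in, Ī = 0.2197 in⁴.
Top flange (beyond web): 1.55 × 0.5, A = 0.775 in², x = 2.975 in, Ī = 0.155161 in⁴.
Bottom flange (beyond web): 1.55 × 0.5, A = 0.775 in², x = 0.775 in, Ī = 0.155161 in⁴.
Centroid: x̄ = ΣA·x / ΣA = 1.875 in.
Transfer each piece to the vertical centroidal axis using Ī + A·d² with d = x − 1.875:
  web: d = 0 in → contributes +0.2197 in⁴
  top flange (beyond web): d = 1.1 in → contributes +1.09291 in⁴
  bottom flange (beyond web): d = -1.1 in → contributes +1.09291 in⁴
Total I = 2.40552 in⁴.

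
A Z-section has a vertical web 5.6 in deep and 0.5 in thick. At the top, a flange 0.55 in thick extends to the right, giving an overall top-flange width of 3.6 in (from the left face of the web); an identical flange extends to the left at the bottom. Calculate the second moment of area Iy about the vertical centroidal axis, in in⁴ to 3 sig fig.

Iy ≈ 13.8 in⁴

Decompose the section into non-overlapping parts with the origin at the bottom-left of its bounding rectangle.
Web: 0.5 × 5.6, A = 2.8 in², x = 3.35 in, Ī = 0.058333 in⁴.
Top flange (beyond web): 3.1 × 0.55, A = 1.705 in², x = 5.15 in, Ī = 1.3654 in⁴.
Bottom flange (beyond web): 3.1 × 0.55, A = 1.705 in², x = 1.55 in, Ī = 1.3654 in⁴.
Centroid: x̄ = ΣA·x / ΣA = 3.35 in.
Transfer each piece to the vertical centroidal axis using Ī + A·d² with d = x − 3.35:
  web: d = 0 in → contributes +0.058333 in⁴
  top flange (beyond web): d = 1.8 in → contributes +6.8896 in⁴
  bottom flange (beyond web): d = -1.8 in → contributes +6.8896 in⁴
Total I = 13.838 in⁴.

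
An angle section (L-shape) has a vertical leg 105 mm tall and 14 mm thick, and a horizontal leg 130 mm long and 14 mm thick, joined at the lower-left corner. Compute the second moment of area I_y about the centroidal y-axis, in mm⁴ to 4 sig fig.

Treat the section as a set of non-overlapping primitives; coordinates are from the bounding-box lower-left.
Vertical leg: 14 × 105, A = 1 470 mm², x = 7 mm, Ī = 24 010 mm⁴.
Horizontal leg (remainder): 116 × 14, A = 1 624 mm², x = 72 mm, Ī = 1 821 045 mm⁴.
Centroid: x̄ = ΣA·x / ΣA = 41.1176 mm.
Transfer each piece to the centroidal y-axis using Ī + A·d² with d = x − 41.1176:
  vertical leg: d = -34.1176 mm → contributes +1 735 110 mm⁴
  horizontal leg (remainder): d = 30.8824 mm → contributes +3 369 886 mm⁴
Total I = 5 104 997 mm⁴.

I_y ≈ 5.105 × 10⁶ mm⁴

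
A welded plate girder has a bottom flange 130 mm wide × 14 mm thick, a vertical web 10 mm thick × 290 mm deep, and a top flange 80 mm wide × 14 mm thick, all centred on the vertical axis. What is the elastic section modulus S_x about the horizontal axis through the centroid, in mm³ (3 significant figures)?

Split into non-overlapping primitives; take the origin at the lower-left of the bounding box.
Bottom plate: 130 × 14, A = 1 820 mm², y = 7 mm, Ī = 29 727 mm⁴.
Web plate: 10 × 290, A = 2 900 mm², y = 159 mm, Ī = 20 324 167 mm⁴.
Top plate: 80 × 14, A = 1 120 mm², y = 311 mm, Ī = 18 293 mm⁴.
Centroid: ȳ = ΣA·y / ΣA = 140.78 mm.
Transfer each piece to the horizontal axis through the centroid using Ī + A·d² with d = y − 140.78:
  bottom plate: d = -133.78 mm → contributes +32 602 828 mm⁴
  web plate: d = 18.219 mm → contributes +21 286 788 mm⁴
  top plate: d = 170.22 mm → contributes +32 469 810 mm⁴
Total I = 86 359 426 mm⁴.
Extreme fibre distance c = 177.22 mm; S = I/c = 487 303 mm³.

S_x ≈ 4.87 × 10⁵ mm³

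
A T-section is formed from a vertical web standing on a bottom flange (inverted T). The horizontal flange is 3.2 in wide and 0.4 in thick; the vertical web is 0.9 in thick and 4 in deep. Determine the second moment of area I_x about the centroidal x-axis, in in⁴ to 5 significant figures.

I_x ≈ 9.3873 in⁴

Decompose the section into non-overlapping parts with the origin at the bottom-left of its bounding rectangle.
Flange: 3.2 × 0.4, A = 1.28 in², y = 0.2 in, Ī = 0.01706667 in⁴.
Web: 0.9 × 4, A = 3.6 in², y = 2.4 in, Ī = 4.8 in⁴.
Centroid: ȳ = ΣA·y / ΣA = 1.822951 in.
Transfer each piece to the centroidal x-axis using Ī + A·d² with d = y − 1.822951:
  flange: d = -1.622951 in → contributes +3.388547 in⁴
  web: d = 0.5770492 in → contributes +5.998749 in⁴
Total I = 9.387296 in⁴.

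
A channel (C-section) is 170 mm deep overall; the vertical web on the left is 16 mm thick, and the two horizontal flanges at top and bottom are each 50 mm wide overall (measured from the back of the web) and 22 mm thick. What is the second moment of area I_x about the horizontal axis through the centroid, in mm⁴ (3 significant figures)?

I_x ≈ 1.48 × 10⁷ mm⁴

Treat the section as a set of non-overlapping primitives; coordinates are from the bounding-box lower-left.
Web: 16 × 170, A = 2 720 mm², y = 85 mm, Ī = 6 550 667 mm⁴.
Top flange (beyond web): 34 × 22, A = 748 mm², y = 159 mm, Ī = 30 169 mm⁴.
Bottom flange (beyond web): 34 × 22, A = 748 mm², y = 11 mm, Ī = 30 169 mm⁴.
By symmetry the centroid is at mid-height, ȳ = 85 mm.
Transfer each piece to the horizontal axis through the centroid using Ī + A·d² with d = y − 85:
  web: d = 0 mm → contributes +6 550 667 mm⁴
  top flange (beyond web): d = 74 mm → contributes +4 126 217 mm⁴
  bottom flange (beyond web): d = -74 mm → contributes +4 126 217 mm⁴
Total I = 14 803 101 mm⁴.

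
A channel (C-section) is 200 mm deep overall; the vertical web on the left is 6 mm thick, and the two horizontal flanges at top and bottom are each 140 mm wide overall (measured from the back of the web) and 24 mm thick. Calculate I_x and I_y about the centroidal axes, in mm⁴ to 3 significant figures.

I_x ≈ 5.41 × 10⁷ mm⁴, I_y ≈ 1.46 × 10⁷ mm⁴

Decompose the section into non-overlapping parts with the origin at the bottom-left of its bounding rectangle.
Web: 6 × 200, A = 1 200 mm², y = 100 mm, Ī = 4 000 000 mm⁴.
Top flange (beyond web): 134 × 24, A = 3 216 mm², y = 188 mm, Ī = 154 368 mm⁴.
Bottom flange (beyond web): 134 × 24, A = 3 216 mm², y = 12 mm, Ī = 154 368 mm⁴.
By symmetry the centroid is at mid-height, ȳ = 100 mm.
Transfer each piece to the centroidal x-axis using Ī + A·d² with d = y − 100:
  web: d = 0 mm → contributes +4 000 000 mm⁴
  top flange (beyond web): d = 88 mm → contributes +25 059 072 mm⁴
  bottom flange (beyond web): d = -88 mm → contributes +25 059 072 mm⁴
Total I = 54 118 144 mm⁴.
For the y-axis: x̄ = 61.994 mm.
Repeating about the centroidal y-axis gives I_y = 14 583 488 mm⁴.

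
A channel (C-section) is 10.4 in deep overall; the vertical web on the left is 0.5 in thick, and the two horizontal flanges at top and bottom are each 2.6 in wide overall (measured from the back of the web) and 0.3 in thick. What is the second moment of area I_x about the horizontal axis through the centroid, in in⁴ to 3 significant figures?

I_x ≈ 79.0 in⁴

Treat the section as a set of non-overlapping primitives; coordinates are from the bounding-box lower-left.
Web: 0.5 × 10.4, A = 5.2 in², y = 5.2 in, Ī = 46.869 in⁴.
Top flange (beyond web): 2.1 × 0.3, A = 0.63 in², y = 10.25 in, Ī = 0.004725 in⁴.
Bottom flange (beyond web): 2.1 × 0.3, A = 0.63 in², y = 0.15 in, Ī = 0.004725 in⁴.
By symmetry the centroid is at mid-height, ȳ = 5.2 in.
Transfer each piece to the horizontal axis through the centroid using Ī + A·d² with d = y − 5.2:
  web: d = 0 in → contributes +46.869 in⁴
  top flange (beyond web): d = 5.05 in → contributes +16.071 in⁴
  bottom flange (beyond web): d = -5.05 in → contributes +16.071 in⁴
Total I = 79.012 in⁴.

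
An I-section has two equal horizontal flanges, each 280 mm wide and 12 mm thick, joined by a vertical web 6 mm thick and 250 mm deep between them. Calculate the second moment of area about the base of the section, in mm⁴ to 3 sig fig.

Decompose the section into non-overlapping parts with the origin at the bottom-left of its bounding rectangle.
Bottom flange: 280 × 12, A = 3 360 mm², y = 6 mm, Ī = 40 320 mm⁴.
Web: 6 × 250, A = 1 500 mm², y = 137 mm, Ī = 7 812 500 mm⁴.
Top flange: 280 × 12, A = 3 360 mm², y = 268 mm, Ī = 40 320 mm⁴.
Transfer each piece to the base of the section using Ī + A·d² with d = y − 0:
  bottom flange: d = 6 mm → contributes +161 280 mm⁴
  web: d = 137 mm → contributes +35 966 000 mm⁴
  top flange: d = 268 mm → contributes +241 368 960 mm⁴
Total I = 277 496 240 mm⁴.

I_base ≈ 2.77 × 10⁸ mm⁴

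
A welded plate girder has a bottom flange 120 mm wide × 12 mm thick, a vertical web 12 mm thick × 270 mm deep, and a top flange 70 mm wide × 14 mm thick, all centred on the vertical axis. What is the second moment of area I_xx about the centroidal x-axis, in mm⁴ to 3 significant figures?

Break the section into simple shapes (no overlaps), measuring from the bottom-left corner of the bounding box.
Bottom plate: 120 × 12, A = 1 440 mm², y = 6 mm, Ī = 17 280 mm⁴.
Web plate: 12 × 270, A = 3 240 mm², y = 147 mm, Ī = 19 683 000 mm⁴.
Top plate: 70 × 14, A = 980 mm², y = 289 mm, Ī = 16 007 mm⁴.
Centroid: ȳ = ΣA·y / ΣA = 135.71 mm.
Transfer each piece to the centroidal x-axis using Ī + A·d² with d = y − 135.71:
  bottom plate: d = -129.71 mm → contributes +24 246 238 mm⁴
  web plate: d = 11.286 mm → contributes +20 095 707 mm⁴
  top plate: d = 153.29 mm → contributes +23 042 738 mm⁴
Total I = 67 384 683 mm⁴.

I_xx ≈ 6.74 × 10⁷ mm⁴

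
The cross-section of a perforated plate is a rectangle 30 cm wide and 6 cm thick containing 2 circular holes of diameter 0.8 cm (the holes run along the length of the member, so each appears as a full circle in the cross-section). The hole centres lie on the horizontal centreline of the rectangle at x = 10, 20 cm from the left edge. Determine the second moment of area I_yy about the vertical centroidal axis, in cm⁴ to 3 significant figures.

I_yy ≈ 1.35 × 10⁴ cm⁴

Treat the section as a set of non-overlapping primitives; coordinates are from the bounding-box lower-left.
Plate: 30 × 6, A = 180 cm², x = 15 cm, Ī = 13 500 cm⁴.
Hole 1 (subtracted): ⌀0.8, A = 0.50265 cm², x = 10 cm, Ī = 0.020106 cm⁴.
Hole 2 (subtracted): ⌀0.8, A = 0.50265 cm², x = 20 cm, Ī = 0.020106 cm⁴.
By symmetry the centroid is at mid-width, x̄ = 15 cm.
Transfer each piece to the vertical centroidal axis using Ī + A·d² with d = x − 15:
  plate: d = 0 cm → contributes +13 500 cm⁴
  hole 1: d = -5 cm → contributes −12.586 cm⁴
  hole 2: d = 5 cm → contributes −12.586 cm⁴
Total I = 13 475 cm⁴.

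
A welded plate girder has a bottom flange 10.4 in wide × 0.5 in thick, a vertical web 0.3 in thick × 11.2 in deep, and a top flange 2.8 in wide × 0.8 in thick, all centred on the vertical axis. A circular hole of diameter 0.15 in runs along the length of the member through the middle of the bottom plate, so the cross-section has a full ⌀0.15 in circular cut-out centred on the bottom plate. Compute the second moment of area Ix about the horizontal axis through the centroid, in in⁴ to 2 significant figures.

Decompose the section into non-overlapping parts with the origin at the bottom-left of its bounding rectangle.
Bottom plate: 10.4 × 0.5, A = 5.2 in², y = 0.25 in, Ī = 0.1083 in⁴.
Web plate: 0.3 × 11.2, A = 3.36 in², y = 6.1 in, Ī = 35.12 in⁴.
Top plate: 2.8 × 0.8, A = 2.24 in², y = 12.1 in, Ī = 0.1195 in⁴.
Hole (subtracted): ⌀0.15, A = 0.01767 in², y = 0.25 in, Ī = 0.00002485 in⁴.
Centroid: ȳ = ΣA·y / ΣA = 4.535 in.
Transfer each piece to the horizontal axis through the centroid using Ī + A·d² with d = y − 4.535:
  bottom plate: d = -4.285 in → contributes +95.58 in⁴
  web plate: d = 1.565 in → contributes +43.35 in⁴
  top plate: d = 7.565 in → contributes +128.3 in⁴
  hole: d = -4.285 in → contributes −0.3245 in⁴
Total I = 266.9 in⁴.

Ix ≈ 270 in⁴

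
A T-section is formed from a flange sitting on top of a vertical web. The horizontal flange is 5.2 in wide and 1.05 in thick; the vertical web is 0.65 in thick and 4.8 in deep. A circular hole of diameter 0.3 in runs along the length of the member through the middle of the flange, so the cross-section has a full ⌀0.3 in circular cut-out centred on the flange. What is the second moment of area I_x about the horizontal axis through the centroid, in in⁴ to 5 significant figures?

I_x ≈ 23.398 in⁴

Split into non-overlapping primitives; take the origin at the lower-left of the bounding box.
Flange: 5.2 × 1.05, A = 5.46 in², y = 5.325 in, Ī = 0.5016375 in⁴.
Web: 0.65 × 4.8, A = 3.12 in², y = 2.4 in, Ī = 5.9904 in⁴.
Hole (subtracted): ⌀0.3, A = 0.07068583 in², y = 5.325 in, Ī = 0.0003976078 in⁴.
Centroid: ȳ = ΣA·y / ΣA = 4.252528 in.
Transfer each piece to the horizontal axis through the centroid using Ī + A·d² with d = y − 4.252528:
  flange: d = 1.072472 in → contributes +6.781707 in⁴
  web: d = -1.852528 in → contributes +16.6978 in⁴
  hole: d = 1.072472 in → contributes −0.08170016 in⁴
Total I = 23.39781 in⁴.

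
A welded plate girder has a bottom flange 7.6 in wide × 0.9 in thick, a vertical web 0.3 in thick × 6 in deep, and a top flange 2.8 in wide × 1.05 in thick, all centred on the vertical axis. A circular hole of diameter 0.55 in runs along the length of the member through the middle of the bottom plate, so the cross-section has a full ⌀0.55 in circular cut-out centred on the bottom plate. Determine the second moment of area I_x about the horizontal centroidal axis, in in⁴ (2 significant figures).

I_x ≈ 110 in⁴

Treat the section as a set of non-overlapping primitives; coordinates are from the bounding-box lower-left.
Bottom plate: 7.6 × 0.9, A = 6.84 in², y = 0.45 in, Ī = 0.4617 in⁴.
Web plate: 0.3 × 6, A = 1.8 in², y = 3.9 in, Ī = 5.4 in⁴.
Top plate: 2.8 × 1.05, A = 2.94 in², y = 7.425 in, Ī = 0.2701 in⁴.
Hole (subtracted): ⌀0.55, A = 0.2376 in², y = 0.45 in, Ī = 0.004492 in⁴.
Centroid: ȳ = ΣA·y / ΣA = 2.805 in.
Transfer each piece to the horizontal centroidal axis using Ī + A·d² with d = y − 2.805:
  bottom plate: d = -2.355 in → contributes +38.41 in⁴
  web plate: d = 1.095 in → contributes +7.556 in⁴
  top plate: d = 4.62 in → contributes +63.01 in⁴
  hole: d = -2.355 in → contributes −1.323 in⁴
Total I = 107.7 in⁴.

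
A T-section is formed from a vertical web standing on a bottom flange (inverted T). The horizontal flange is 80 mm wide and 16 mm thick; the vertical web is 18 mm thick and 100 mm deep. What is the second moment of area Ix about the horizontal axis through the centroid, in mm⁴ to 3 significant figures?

Ix ≈ 4.04 × 10⁶ mm⁴

Split into non-overlapping primitives; take the origin at the lower-left of the bounding box.
Flange: 80 × 16, A = 1 280 mm², y = 8 mm, Ī = 27 307 mm⁴.
Web: 18 × 100, A = 1 800 mm², y = 66 mm, Ī = 1 500 000 mm⁴.
Centroid: ȳ = ΣA·y / ΣA = 41.896 mm.
Transfer each piece to the horizontal axis through the centroid using Ī + A·d² with d = y − 41.896:
  flange: d = -33.896 mm → contributes +1 497 957 mm⁴
  web: d = 24.104 mm → contributes +2 545 796 mm⁴
Total I = 4 043 753 mm⁴.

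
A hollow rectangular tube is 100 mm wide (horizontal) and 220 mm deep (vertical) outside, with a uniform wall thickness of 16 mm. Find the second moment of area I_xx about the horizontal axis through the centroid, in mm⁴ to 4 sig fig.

I_xx ≈ 5.108 × 10⁷ mm⁴

Split into non-overlapping primitives; take the origin at the lower-left of the bounding box.
Outer rectangle: 100 × 220, A = 22 000 mm², y = 110 mm, Ī = 88 733 333 mm⁴.
Inner void (subtracted): 68 × 188, A = 12 784 mm², y = 110 mm, Ī = 37 653 141 mm⁴.
By symmetry the centroid is at mid-height, ȳ = 110 mm.
All pieces are centred on the horizontal axis through the centroid, so I = ΣĪ (holes subtracted) = 51 080 192 mm⁴.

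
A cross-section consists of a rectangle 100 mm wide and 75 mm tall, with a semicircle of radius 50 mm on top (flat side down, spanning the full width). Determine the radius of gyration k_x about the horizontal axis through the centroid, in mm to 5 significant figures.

k_x ≈ 33.844 mm

Split into non-overlapping primitives; take the origin at the lower-left of the bounding box.
Rectangular body: 100 × 75, A = 7 500 mm², y = 37.5 mm, Ī = 3 515 625 mm⁴.
Semicircular cap: semicircle r = 50, A = 3926.991 mm², y = 96.22066 mm, Ī = 685 981 mm⁴.
Centroid: ȳ = ΣA·y / ΣA = 57.6799 mm.
Transfer each piece to the horizontal axis through the centroid using Ī + A·d² with d = y − 57.6799:
  rectangular body: d = -20.1799 mm → contributes +6 569 837 mm⁴
  semicircular cap: d = 38.54076 mm → contributes +6 519 095 mm⁴
Total I = 13 088 932 mm⁴.
Radius of gyration: k = √(I/A) = √(13 088 932 / 11426.99) = 33.84435 mm.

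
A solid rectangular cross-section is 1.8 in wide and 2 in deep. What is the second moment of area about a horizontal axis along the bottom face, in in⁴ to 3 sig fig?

The section: 1.8 × 2, A = 3.6 in², y = 1 in, Ī = 1.2 in⁴.
Transfer it to the base of the section using Ī + A·d² with d = y − 0:
  the section: d = 1 in → contributes +4.8 in⁴
Total I = 4.8 in⁴.

I_base ≈ 4.80 in⁴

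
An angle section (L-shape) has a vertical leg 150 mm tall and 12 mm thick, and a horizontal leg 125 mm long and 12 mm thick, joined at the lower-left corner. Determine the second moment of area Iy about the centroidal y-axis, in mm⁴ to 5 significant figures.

Break the section into simple shapes (no overlaps), measuring from the bottom-left corner of the bounding box.
Vertical leg: 12 × 150, A = 1 800 mm², x = 6 mm, Ī = 21 600 mm⁴.
Horizontal leg (remainder): 113 × 12, A = 1 356 mm², x = 68.5 mm, Ī = 1 442 897 mm⁴.
Centroid: x̄ = ΣA·x / ΣA = 32.85361 mm.
Transfer each piece to the centroidal y-axis using Ī + A·d² with d = x − 32.85361:
  vertical leg: d = -26.85361 mm → contributes +1 319 610 mm⁴
  horizontal leg (remainder): d = 35.64639 mm → contributes +3 165 919 mm⁴
Total I = 4 485 528 mm⁴.

Iy ≈ 4.4855 × 10⁶ mm⁴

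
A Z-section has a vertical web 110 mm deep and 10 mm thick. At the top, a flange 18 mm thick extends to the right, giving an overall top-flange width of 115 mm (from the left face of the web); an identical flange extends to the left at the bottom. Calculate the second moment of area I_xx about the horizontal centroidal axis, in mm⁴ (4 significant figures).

I_xx ≈ 9.210 × 10⁶ mm⁴

Break the section into simple shapes (no overlaps), measuring from the bottom-left corner of the bounding box.
Web: 10 × 110, A = 1 100 mm², y = 55 mm, Ī = 1 109 167 mm⁴.
Top flange (beyond web): 105 × 18, A = 1 890 mm², y = 101 mm, Ī = 51 030 mm⁴.
Bottom flange (beyond web): 105 × 18, A = 1 890 mm², y = 9 mm, Ī = 51 030 mm⁴.
Centroid: ȳ = ΣA·y / ΣA = 55 mm.
Transfer each piece to the horizontal centroidal axis using Ī + A·d² with d = y − 55:
  web: d = 0 mm → contributes +1 109 167 mm⁴
  top flange (beyond web): d = 46 mm → contributes +4 050 270 mm⁴
  bottom flange (beyond web): d = -46 mm → contributes +4 050 270 mm⁴
Total I = 9 209 707 mm⁴.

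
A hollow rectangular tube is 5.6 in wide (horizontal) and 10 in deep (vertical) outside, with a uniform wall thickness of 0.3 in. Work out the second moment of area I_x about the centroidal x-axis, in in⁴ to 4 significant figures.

I_x ≈ 120.6 in⁴

Treat the section as a set of non-overlapping primitives; coordinates are from the bounding-box lower-left.
Outer rectangle: 5.6 × 10, A = 56 in², y = 5 in, Ī = 466.667 in⁴.
Inner void (subtracted): 5 × 9.4, A = 47 in², y = 5 in, Ī = 346.077 in⁴.
By symmetry the centroid is at mid-height, ȳ = 5 in.
All pieces are centred on the centroidal x-axis, so I = ΣĪ (holes subtracted) = 120.59 in⁴.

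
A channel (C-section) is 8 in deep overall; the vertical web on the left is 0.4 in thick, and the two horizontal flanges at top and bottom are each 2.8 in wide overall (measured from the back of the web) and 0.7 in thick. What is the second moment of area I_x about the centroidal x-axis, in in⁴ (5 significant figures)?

Break the section into simple shapes (no overlaps), measuring from the bottom-left corner of the bounding box.
Web: 0.4 × 8, A = 3.2 in², y = 4 in, Ī = 17.06667 in⁴.
Top flange (beyond web): 2.4 × 0.7, A = 1.68 in², y = 7.65 in, Ī = 0.0686 in⁴.
Bottom flange (beyond web): 2.4 × 0.7, A = 1.68 in², y = 0.35 in, Ī = 0.0686 in⁴.
By symmetry the centroid is at mid-height, ȳ = 4 in.
Transfer each piece to the centroidal x-axis using Ī + A·d² with d = y − 4:
  web: d = 0 in → contributes +17.06667 in⁴
  top flange (beyond web): d = 3.65 in → contributes +22.4504 in⁴
  bottom flange (beyond web): d = -3.65 in → contributes +22.4504 in⁴
Total I = 61.96747 in⁴.

I_x ≈ 61.967 in⁴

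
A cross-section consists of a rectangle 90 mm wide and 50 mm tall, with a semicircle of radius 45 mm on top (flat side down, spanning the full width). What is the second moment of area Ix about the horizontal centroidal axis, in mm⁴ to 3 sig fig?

Ix ≈ 5.01 × 10⁶ mm⁴

Treat the section as a set of non-overlapping primitives; coordinates are from the bounding-box lower-left.
Rectangular body: 90 × 50, A = 4 500 mm², y = 25 mm, Ī = 937 500 mm⁴.
Semicircular cap: semicircle r = 45, A = 3180.9 mm², y = 69.099 mm, Ī = 450 072 mm⁴.
Centroid: ȳ = ΣA·y / ΣA = 43.262 mm.
Transfer each piece to the horizontal centroidal axis using Ī + A·d² with d = y − 43.262:
  rectangular body: d = -18.262 mm → contributes +2 438 331 mm⁴
  semicircular cap: d = 25.836 mm → contributes +2 573 314 mm⁴
Total I = 5 011 645 mm⁴.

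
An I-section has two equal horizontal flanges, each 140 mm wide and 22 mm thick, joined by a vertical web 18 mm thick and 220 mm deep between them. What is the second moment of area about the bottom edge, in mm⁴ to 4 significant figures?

Decompose the section into non-overlapping parts with the origin at the bottom-left of its bounding rectangle.
Bottom flange: 140 × 22, A = 3 080 mm², y = 11 mm, Ī = 124 227 mm⁴.
Web: 18 × 220, A = 3 960 mm², y = 132 mm, Ī = 15 972 000 mm⁴.
Top flange: 140 × 22, A = 3 080 mm², y = 253 mm, Ī = 124 227 mm⁴.
Transfer each piece to the bottom edge using Ī + A·d² with d = y − 0:
  bottom flange: d = 11 mm → contributes +496 907 mm⁴
  web: d = 132 mm → contributes +84 971 040 mm⁴
  top flange: d = 253 mm → contributes +197 271 947 mm⁴
Total I = 282 739 893 mm⁴.

I_base ≈ 2.827 × 10⁸ mm⁴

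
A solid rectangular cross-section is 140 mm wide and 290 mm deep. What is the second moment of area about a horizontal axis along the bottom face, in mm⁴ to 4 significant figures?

I_base ≈ 1.138 × 10⁹ mm⁴

The section: 140 × 290, A = 40 600 mm², y = 145 mm, Ī = 284 538 333 mm⁴.
Transfer it to the bottom edge using Ī + A·d² with d = y − 0:
  the section: d = 145 mm → contributes +1 138 153 333 mm⁴
Total I = 1 138 153 333 mm⁴.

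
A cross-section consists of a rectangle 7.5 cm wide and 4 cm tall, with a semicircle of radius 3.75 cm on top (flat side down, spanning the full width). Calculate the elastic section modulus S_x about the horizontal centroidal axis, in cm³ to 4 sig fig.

Split into non-overlapping primitives; take the origin at the lower-left of the bounding box.
Rectangular body: 7.5 × 4, A = 30 cm², y = 2 cm, Ī = 40 cm⁴.
Semicircular cap: semicircle r = 3.75, A = 22.0893 cm², y = 5.59155 cm, Ī = 21.7049 cm⁴.
Centroid: ȳ = ΣA·y / ΣA = 3.52305 cm.
Transfer each piece to the horizontal centroidal axis using Ī + A·d² with d = y − 3.52305:
  rectangular body: d = -1.52305 cm → contributes +109.591 cm⁴
  semicircular cap: d = 2.06849 cm → contributes +116.218 cm⁴
Total I = 225.809 cm⁴.
Extreme fibre distance c = 4.22695 cm; S = I/c = 53.4212 cm³.

S_x ≈ 53.42 cm³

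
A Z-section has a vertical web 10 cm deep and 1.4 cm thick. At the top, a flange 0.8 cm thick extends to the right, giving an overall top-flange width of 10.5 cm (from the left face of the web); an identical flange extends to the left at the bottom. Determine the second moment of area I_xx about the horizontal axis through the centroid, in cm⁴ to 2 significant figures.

Decompose the section into non-overlapping parts with the origin at the bottom-left of its bounding rectangle.
Web: 1.4 × 10, A = 14 cm², y = 5 cm, Ī = 116.7 cm⁴.
Top flange (beyond web): 9.1 × 0.8, A = 7.28 cm², y = 9.6 cm, Ī = 0.3883 cm⁴.
Bottom flange (beyond web): 9.1 × 0.8, A = 7.28 cm², y = 0.4 cm, Ī = 0.3883 cm⁴.
Centroid: ȳ = ΣA·y / ΣA = 5 cm.
Transfer each piece to the horizontal axis through the centroid using Ī + A·d² with d = y − 5:
  web: d = 0 cm → contributes +116.7 cm⁴
  top flange (beyond web): d = 4.6 cm → contributes +154.4 cm⁴
  bottom flange (beyond web): d = -4.6 cm → contributes +154.4 cm⁴
Total I = 425.5 cm⁴.

I_xx ≈ 430 cm⁴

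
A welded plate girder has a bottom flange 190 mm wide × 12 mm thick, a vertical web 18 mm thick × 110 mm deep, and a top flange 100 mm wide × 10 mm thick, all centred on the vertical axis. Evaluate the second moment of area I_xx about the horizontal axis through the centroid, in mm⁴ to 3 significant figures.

I_xx ≈ 1.29 × 10⁷ mm⁴

Treat the section as a set of non-overlapping primitives; coordinates are from the bounding-box lower-left.
Bottom plate: 190 × 12, A = 2 280 mm², y = 6 mm, Ī = 27 360 mm⁴.
Web plate: 18 × 110, A = 1 980 mm², y = 67 mm, Ī = 1 996 500 mm⁴.
Top plate: 100 × 10, A = 1 000 mm², y = 127 mm, Ī = 8333.3 mm⁴.
Centroid: ȳ = ΣA·y / ΣA = 51.966 mm.
Transfer each piece to the horizontal axis through the centroid using Ī + A·d² with d = y − 51.966:
  bottom plate: d = -45.966 mm → contributes +4 844 665 mm⁴
  web plate: d = 15.034 mm → contributes +2 444 035 mm⁴
  top plate: d = 75.034 mm → contributes +5 638 468 mm⁴
Total I = 12 927 167 mm⁴.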